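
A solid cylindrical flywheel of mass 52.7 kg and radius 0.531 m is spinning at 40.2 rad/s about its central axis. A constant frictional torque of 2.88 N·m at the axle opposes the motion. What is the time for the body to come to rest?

I = ½MR² = (1/2)(52.7)(0.531)² = 7.430 kg·m².
The net torque has magnitude 2.88 N·m, opposing ω.
|α| = τ/I = 2.880/7.430 = 0.3876 rad/s² (deceleration).
0 = ω₀ − |α|t ⇒ t = ω₀/|α| = 40.2/0.3876 = 103.7 s.

t ≈ 104 s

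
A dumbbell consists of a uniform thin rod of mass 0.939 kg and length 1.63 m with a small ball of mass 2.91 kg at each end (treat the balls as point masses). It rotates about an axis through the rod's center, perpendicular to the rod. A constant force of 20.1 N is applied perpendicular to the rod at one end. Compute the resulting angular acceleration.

I_rod = (1/12)ML² = (1/12)(0.939)(1.63)² = 0.2079 kg·m².
I_balls = 2·m·(L/2)² = 2(2.91)(0.8150)² = 3.866 kg·m².
Total I = 4.074 kg·m².
τ = F·(L/2) = (20.1)(0.815) = 16.38 N·m.
α = τ/I = 16.38/4.074 = 4.021 rad/s².

α ≈ 4.02 rad/s²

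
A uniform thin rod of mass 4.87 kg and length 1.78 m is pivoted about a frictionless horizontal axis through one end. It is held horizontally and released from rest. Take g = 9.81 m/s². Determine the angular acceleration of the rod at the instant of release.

About the pivot, I = (1/3)ML² = (1/3)(4.87)(1.78)² = 5.143 kg·m².
The weight acts at the center, a distance L/2 = 0.8900 m from the pivot; τ = Mg(L/2) = 42.52 N·m.
α = τ/I = 42.52/5.143 = 8.267 rad/s².
(Equivalently α = (3g/(2L)) = 8.267 rad/s².)

α ≈ 8.27 rad/s²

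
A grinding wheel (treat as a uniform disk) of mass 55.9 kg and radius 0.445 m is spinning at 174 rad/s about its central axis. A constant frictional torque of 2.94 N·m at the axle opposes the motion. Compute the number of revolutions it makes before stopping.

≈ 4540 revolutions

I = ½MR² = (1/2)(55.9)(0.445)² = 5.535 kg·m².
The net torque has magnitude 2.94 N·m, opposing ω.
|α| = τ/I = 2.940/5.535 = 0.5312 rad/s² (deceleration).
ω² = ω₀² − 2|α|θ with ω = 0 ⇒ θ = ω₀²/(2|α|) = 28500 rad = 4536 rev.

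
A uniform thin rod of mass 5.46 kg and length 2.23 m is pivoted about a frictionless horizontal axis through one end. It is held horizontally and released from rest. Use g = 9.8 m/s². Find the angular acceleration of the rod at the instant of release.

α ≈ 6.59 rad/s²

About the pivot, I = (1/3)ML² = (1/3)(5.46)(2.23)² = 9.051 kg·m².
The weight acts at the center, a distance L/2 = 1.115 m from the pivot; τ = Mg(L/2) = 59.66 N·m.
α = τ/I = 59.66/9.051 = 6.592 rad/s².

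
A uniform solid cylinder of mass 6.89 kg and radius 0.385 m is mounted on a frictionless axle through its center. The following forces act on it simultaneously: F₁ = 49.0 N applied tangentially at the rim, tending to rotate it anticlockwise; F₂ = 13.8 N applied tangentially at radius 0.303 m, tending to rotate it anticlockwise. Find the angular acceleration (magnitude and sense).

I = ½MR² = (1/2)(6.89)(0.385)² = 0.5106 kg·m².
Taking anticlockwise as positive: τ₁ = +(49.0)(0.385) = +18.87 N·m; τ₂ = +(13.8)(0.303) = +4.181 N·m.
Net torque τ = 23.05 N·m.
α = τ/I = 23.05/0.5106 = 45.13 rad/s².

α ≈ 45.1 rad/s², anticlockwise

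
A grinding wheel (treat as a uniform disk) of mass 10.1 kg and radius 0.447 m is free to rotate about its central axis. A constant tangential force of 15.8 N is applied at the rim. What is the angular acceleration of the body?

I = ½MR² = (1/2)(10.1)(0.447)² = 1.009 kg·m².
τ = F R = (15.8)(0.447) = 7.063 N·m.
From τ = Iα: α = 7.063/1.009 = 6.999 rad/s².

α ≈ 7.00 rad/s²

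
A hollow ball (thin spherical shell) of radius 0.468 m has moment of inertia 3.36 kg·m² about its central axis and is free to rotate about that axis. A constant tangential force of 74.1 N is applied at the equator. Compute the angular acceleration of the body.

τ = F R = (74.1)(0.468) = 34.68 N·m.
From τ = Iα: α = 34.68/3.360 = 10.32 rad/s².

α ≈ 10.3 rad/s²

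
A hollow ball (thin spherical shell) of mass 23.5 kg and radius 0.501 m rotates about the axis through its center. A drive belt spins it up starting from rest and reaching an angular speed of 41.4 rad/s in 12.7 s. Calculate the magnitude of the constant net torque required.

I = (2/3)MR² = (2/3)(23.5)(0.501)² = 3.932 kg·m².
α = Δω/Δt = (41.4 − 0)/12.7 = 3.260 rad/s².
τ = Iα = (3.932)(3.260) = 12.82 N·m.

τ ≈ 12.8 N·m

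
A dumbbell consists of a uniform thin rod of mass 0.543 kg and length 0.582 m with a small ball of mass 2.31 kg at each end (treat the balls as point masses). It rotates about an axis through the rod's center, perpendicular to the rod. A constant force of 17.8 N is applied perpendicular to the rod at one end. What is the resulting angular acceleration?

I_rod = (1/12)ML² = (1/12)(0.543)(0.582)² = 0.01533 kg·m².
I_balls = 2·m·(L/2)² = 2(2.31)(0.2910)² = 0.3912 kg·m².
Total I = 0.4066 kg·m².
τ = F·(L/2) = (17.8)(0.291) = 5.180 N·m.
α = τ/I = 5.180/0.4066 = 12.74 rad/s².

α ≈ 12.7 rad/s²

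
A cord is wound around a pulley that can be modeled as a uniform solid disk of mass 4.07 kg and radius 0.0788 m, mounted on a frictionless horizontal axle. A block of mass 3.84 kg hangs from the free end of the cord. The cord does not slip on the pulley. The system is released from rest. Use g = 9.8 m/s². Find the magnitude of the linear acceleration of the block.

a ≈ 6.41 m/s²

I = ½MR² = (1/2)(4.07)(0.0788)² = 0.01264 kg·m².
Block: mg − T = ma. Pulley: TR = Iα. No-slip: a = αR, so T = (I/R²)a = 2.035·a.
Then mg = (m + 2.035)a, so a = (3.84)(9.8)/(3.84 + 2.035) = 6.405 m/s².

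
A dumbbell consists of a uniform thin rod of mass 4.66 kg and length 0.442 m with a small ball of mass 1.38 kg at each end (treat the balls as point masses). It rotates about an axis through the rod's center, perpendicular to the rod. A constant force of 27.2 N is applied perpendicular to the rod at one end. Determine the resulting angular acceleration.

α ≈ 28.5 rad/s²

I_rod = (1/12)ML² = (1/12)(4.66)(0.442)² = 0.07587 kg·m².
I_balls = 2·m·(L/2)² = 2(1.38)(0.2210)² = 0.1348 kg·m².
Total I = 0.2107 kg·m².
τ = F·(L/2) = (27.2)(0.221) = 6.011 N·m.
α = τ/I = 6.011/0.2107 = 28.53 rad/s².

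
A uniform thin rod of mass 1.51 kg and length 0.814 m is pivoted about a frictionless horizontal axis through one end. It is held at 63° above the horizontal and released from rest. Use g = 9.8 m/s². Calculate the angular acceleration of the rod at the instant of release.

α ≈ 8.20 rad/s²

About the pivot, I = (1/3)ML² = (1/3)(1.51)(0.814)² = 0.3335 kg·m².
The weight acts at the center, a distance L/2 = 0.4070 m from the pivot; τ = Mg(L/2) cos 63° = 2.734 N·m.
α = τ/I = 2.734/0.3335 = 8.199 rad/s².
(Equivalently α = (3g/(2L)) cos 63° = 8.199 rad/s².)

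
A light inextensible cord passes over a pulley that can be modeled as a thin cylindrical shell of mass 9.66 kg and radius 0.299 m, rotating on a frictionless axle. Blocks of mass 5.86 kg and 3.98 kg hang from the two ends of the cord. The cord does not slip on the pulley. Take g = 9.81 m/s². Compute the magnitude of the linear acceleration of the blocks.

I = MR² = (9.66)(0.299)² = 0.8636 kg·m².
Heavier block: m₁g − T₁ = m₁a. Lighter block: T₂ − m₂g = m₂a.
Pulley: (T₁ − T₂)R = Iα = I(a/R), so T₁ − T₂ = (I/R²)a = 1·M_p a = 9.660·a.
Adding the three: (m₁ − m₂)g = (m₁ + m₂ + 9.660)a, so a = (5.86 − 3.98)(9.81)/(5.86 + 3.98 + 9.660) = 0.9458 m/s².

a ≈ 0.946 m/s²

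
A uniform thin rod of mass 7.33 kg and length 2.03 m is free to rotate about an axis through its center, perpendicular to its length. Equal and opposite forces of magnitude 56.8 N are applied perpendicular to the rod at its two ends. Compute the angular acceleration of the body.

α ≈ 45.8 rad/s²

I = (1/12)ML² = (1/12)(7.33)(2.03)² = 2.517 kg·m².
The couple gives τ = F·(L/2) + F·(L/2) = F L = (56.8)(2.03) = 115.3 N·m.
From τ = Iα: α = 115.3/2.517 = 45.81 rad/s².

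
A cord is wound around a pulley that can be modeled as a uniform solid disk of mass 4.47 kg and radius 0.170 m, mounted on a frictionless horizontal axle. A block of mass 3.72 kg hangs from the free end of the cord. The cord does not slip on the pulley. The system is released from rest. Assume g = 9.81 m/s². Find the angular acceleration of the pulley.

α ≈ 36.0 rad/s²

I = ½MR² = (1/2)(4.47)(0.170)² = 0.06459 kg·m².
Block: mg − T = ma. Pulley: TR = Iα. No-slip: a = αR, so T = (I/R²)a = 2.235·a.
Then mg = (m + 2.235)a, so a = (3.72)(9.81)/(3.72 + 2.235) = 6.128 m/s².
α = a/R = 6.128/0.170 = 36.05 rad/s².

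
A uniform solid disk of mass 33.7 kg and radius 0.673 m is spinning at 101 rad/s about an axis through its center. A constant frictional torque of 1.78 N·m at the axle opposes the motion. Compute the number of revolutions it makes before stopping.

I = ½MR² = (1/2)(33.7)(0.673)² = 7.632 kg·m².
The net torque has magnitude 1.78 N·m, opposing ω.
|α| = τ/I = 1.780/7.632 = 0.2332 rad/s² (deceleration).
ω² = ω₀² − 2|α|θ with ω = 0 ⇒ θ = ω₀²/(2|α|) = 21870 rad = 3481 rev.

≈ 3480 revolutions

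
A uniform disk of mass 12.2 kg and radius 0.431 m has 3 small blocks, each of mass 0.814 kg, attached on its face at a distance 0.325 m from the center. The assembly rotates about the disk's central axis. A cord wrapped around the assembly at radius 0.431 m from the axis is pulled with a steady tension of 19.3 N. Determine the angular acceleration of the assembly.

α ≈ 5.98 rad/s²

I_disk = ½MR² = ½(12.2)(0.431)² = 1.133 kg·m².
I_blocks = 3·m·r² = 3(0.814)(0.325)² = 0.2579 kg·m².
Total I = 1.391 kg·m².
τ = F r = (19.3)(0.431) = 8.318 N·m.
α = τ/I = 8.318/1.391 = 5.980 rad/s².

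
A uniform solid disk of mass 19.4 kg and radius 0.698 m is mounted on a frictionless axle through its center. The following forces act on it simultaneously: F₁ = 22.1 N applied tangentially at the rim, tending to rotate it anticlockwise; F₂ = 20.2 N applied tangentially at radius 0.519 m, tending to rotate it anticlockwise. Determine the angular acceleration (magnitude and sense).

α ≈ 5.48 rad/s², anticlockwise

I = ½MR² = (1/2)(19.4)(0.698)² = 4.726 kg·m².
Taking anticlockwise as positive: τ₁ = +(22.1)(0.698) = +15.43 N·m; τ₂ = +(20.2)(0.519) = +10.48 N·m.
Net torque τ = 25.91 N·m.
α = τ/I = 25.91/4.726 = 5.482 rad/s².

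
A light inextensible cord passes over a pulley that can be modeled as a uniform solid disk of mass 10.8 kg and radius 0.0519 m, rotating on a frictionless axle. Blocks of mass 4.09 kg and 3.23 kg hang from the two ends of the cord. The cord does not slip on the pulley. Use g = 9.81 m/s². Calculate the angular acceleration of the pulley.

α ≈ 12.8 rad/s²

I = ½MR² = (1/2)(10.8)(0.0519)² = 0.01455 kg·m².
Heavier block: m₁g − T₁ = m₁a. Lighter block: T₂ − m₂g = m₂a.
Pulley: (T₁ − T₂)R = Iα = I(a/R), so T₁ − T₂ = (I/R²)a = (1/2)M_p a = 5.400·a.
Adding the three: (m₁ − m₂)g = (m₁ + m₂ + 5.400)a, so a = (4.09 − 3.23)(9.81)/(4.09 + 3.23 + 5.400) = 0.6633 m/s².
α = a/R = 0.6633/0.0519 = 12.78 rad/s².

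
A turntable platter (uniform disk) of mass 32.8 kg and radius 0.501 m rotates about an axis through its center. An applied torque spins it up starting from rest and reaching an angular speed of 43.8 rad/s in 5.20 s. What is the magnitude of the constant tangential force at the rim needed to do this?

F ≈ 69.2 N

I = ½MR² = (1/2)(32.8)(0.501)² = 4.116 kg·m².
α = Δω/Δt = (43.8 − 0)/5.20 = 8.423 rad/s².
The required torque is τ = Iα = (4.116)(8.423) = 34.67 N·m.
A tangential force at the rim gives τ = FR, so F = τ/R = 34.67/0.501 = 69.21 N.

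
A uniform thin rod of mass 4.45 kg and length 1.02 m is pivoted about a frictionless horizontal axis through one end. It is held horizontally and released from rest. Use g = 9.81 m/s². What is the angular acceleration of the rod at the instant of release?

α ≈ 14.4 rad/s²

About the pivot, I = (1/3)ML² = (1/3)(4.45)(1.02)² = 1.543 kg·m².
The weight acts at the center, a distance L/2 = 0.5100 m from the pivot; τ = Mg(L/2) = 22.26 N·m.
α = τ/I = 22.26/1.543 = 14.43 rad/s².
(Equivalently α = (3g/(2L)) = 14.43 rad/s².)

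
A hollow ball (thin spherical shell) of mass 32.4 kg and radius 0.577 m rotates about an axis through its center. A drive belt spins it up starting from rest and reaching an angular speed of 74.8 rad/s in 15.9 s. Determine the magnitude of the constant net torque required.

τ ≈ 33.8 N·m

I = (2/3)MR² = (2/3)(32.4)(0.577)² = 7.191 kg·m².
α = Δω/Δt = (74.8 − 0)/15.9 = 4.704 rad/s².
τ = Iα = (7.191)(4.704) = 33.83 N·m.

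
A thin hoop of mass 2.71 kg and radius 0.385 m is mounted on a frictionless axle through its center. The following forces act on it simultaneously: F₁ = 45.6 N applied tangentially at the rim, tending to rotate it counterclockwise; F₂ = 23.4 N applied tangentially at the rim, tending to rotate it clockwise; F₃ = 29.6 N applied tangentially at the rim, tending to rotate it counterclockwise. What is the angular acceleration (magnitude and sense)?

α ≈ 49.6 rad/s², counterclockwise

I = MR² = (2.71)(0.385)² = 0.4017 kg·m².
Taking counterclockwise as positive: τ₁ = +(45.6)(0.385) = +17.56 N·m; τ₂ = −(23.4)(0.385) = −9.009 N·m; τ₃ = +(29.6)(0.385) = +11.40 N·m.
Net torque τ = 19.94 N·m.
α = τ/I = 19.94/0.4017 = 49.65 rad/s².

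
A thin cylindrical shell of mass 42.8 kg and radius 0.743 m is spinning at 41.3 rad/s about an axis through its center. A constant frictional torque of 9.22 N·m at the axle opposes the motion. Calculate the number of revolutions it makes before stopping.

≈ 348 revolutions

I = MR² = (42.8)(0.743)² = 23.63 kg·m².
The net torque has magnitude 9.22 N·m, opposing ω.
|α| = τ/I = 9.220/23.63 = 0.3902 rad/s² (deceleration).
ω² = ω₀² − 2|α|θ with ω = 0 ⇒ θ = ω₀²/(2|α|) = 2186 rad = 347.8 rev.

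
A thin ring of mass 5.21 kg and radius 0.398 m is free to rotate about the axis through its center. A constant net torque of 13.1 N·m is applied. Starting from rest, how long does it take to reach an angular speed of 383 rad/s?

I = MR² = (5.21)(0.398)² = 0.8253 kg·m².
α = τ/I = 13.1/0.8253 = 15.87 rad/s².
ω = αt ⇒ t = ω/α = 383/15.87 = 24.13 s.

t ≈ 24.1 s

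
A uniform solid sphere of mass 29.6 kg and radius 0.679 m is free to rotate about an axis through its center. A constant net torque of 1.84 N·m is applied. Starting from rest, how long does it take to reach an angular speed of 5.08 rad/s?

I = (2/5)MR² = (2/5)(29.6)(0.679)² = 5.459 kg·m².
α = τ/I = 1.84/5.459 = 0.3371 rad/s².
ω = αt ⇒ t = ω/α = 5.08/0.3371 = 15.07 s.

t ≈ 15.1 s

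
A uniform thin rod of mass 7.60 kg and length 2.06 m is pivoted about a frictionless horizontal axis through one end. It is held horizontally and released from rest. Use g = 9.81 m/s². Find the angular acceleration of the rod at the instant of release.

α ≈ 7.14 rad/s²

About the pivot, I = (1/3)ML² = (1/3)(7.60)(2.06)² = 10.75 kg·m².
The weight acts at the center, a distance L/2 = 1.030 m from the pivot; τ = Mg(L/2) = 76.79 N·m.
α = τ/I = 76.79/10.75 = 7.143 rad/s².
(Equivalently α = (3g/(2L)) = 7.143 rad/s².)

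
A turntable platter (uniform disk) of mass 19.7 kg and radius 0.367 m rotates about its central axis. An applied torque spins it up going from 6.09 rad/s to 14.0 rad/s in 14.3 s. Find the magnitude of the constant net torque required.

I = ½MR² = (1/2)(19.7)(0.367)² = 1.327 kg·m².
α = Δω/Δt = (14.0 − 6.09)/14.3 = 0.5531 rad/s².
τ = Iα = (1.327)(0.5531) = 0.7339 N·m.

τ ≈ 0.734 N·m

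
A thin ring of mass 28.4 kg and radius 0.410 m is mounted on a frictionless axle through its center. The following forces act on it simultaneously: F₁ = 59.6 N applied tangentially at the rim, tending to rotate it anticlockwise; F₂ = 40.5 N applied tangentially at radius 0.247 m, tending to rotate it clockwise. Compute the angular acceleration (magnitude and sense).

α ≈ 3.02 rad/s², anticlockwise

I = MR² = (28.4)(0.410)² = 4.774 kg·m².
Taking anticlockwise as positive: τ₁ = +(59.6)(0.410) = +24.44 N·m; τ₂ = −(40.5)(0.247) = −10.00 N·m.
Net torque τ = 14.43 N·m.
α = τ/I = 14.43/4.774 = 3.023 rad/s².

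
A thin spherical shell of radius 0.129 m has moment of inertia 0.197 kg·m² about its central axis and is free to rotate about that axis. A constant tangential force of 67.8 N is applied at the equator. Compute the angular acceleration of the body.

τ = F R = (67.8)(0.129) = 8.746 N·m.
Newton's second law for rotation, τ = Iα, gives α = τ/I = 8.746/0.1970 = 44.40 rad/s².

α ≈ 44.4 rad/s²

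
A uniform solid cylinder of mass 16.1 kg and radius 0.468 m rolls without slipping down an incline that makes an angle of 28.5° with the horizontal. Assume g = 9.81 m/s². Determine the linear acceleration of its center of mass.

Translation along the incline: Mg sinθ − f = Ma.
Rotation about the center: fR = Iα with I = ½MR². No-slip gives a = αR, so f = (I/R²)a = (1/2)M a.
Substituting: Mg sinθ = (1 + 0.5000)Ma, so a = g sinθ/(1 + 0.5000) = (9.81) sin 28.5° / 1.500 = 3.121 m/s².

a ≈ 3.12 m/s²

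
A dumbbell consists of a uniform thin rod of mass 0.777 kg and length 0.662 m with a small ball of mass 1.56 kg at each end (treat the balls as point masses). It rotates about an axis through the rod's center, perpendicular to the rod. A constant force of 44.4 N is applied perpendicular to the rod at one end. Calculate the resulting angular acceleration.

α ≈ 39.7 rad/s²

I_rod = (1/12)ML² = (1/12)(0.777)(0.662)² = 0.02838 kg·m².
I_balls = 2·m·(L/2)² = 2(1.56)(0.3310)² = 0.3418 kg·m².
Total I = 0.3702 kg·m².
τ = F·(L/2) = (44.4)(0.331) = 14.70 N·m.
α = τ/I = 14.70/0.3702 = 39.70 rad/s².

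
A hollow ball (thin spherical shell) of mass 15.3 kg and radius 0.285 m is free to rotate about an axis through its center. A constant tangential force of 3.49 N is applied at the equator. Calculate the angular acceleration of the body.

α ≈ 1.20 rad/s²

I = (2/3)MR² = (2/3)(15.3)(0.285)² = 0.8285 kg·m².
τ = F R = (3.49)(0.285) = 0.9946 N·m.
Newton's second law for rotation, τ = Iα, gives α = τ/I = 0.9946/0.8285 = 1.201 rad/s².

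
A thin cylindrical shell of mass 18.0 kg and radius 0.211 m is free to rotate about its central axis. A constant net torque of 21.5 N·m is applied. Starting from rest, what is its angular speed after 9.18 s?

ω ≈ 246 rad/s

I = MR² = (18.0)(0.211)² = 0.8014 kg·m².
α = τ/I = 21.5/0.8014 = 26.83 rad/s².
ω = ω₀ + αt = 0 + (26.83)(9.18) = 246.3 rad/s.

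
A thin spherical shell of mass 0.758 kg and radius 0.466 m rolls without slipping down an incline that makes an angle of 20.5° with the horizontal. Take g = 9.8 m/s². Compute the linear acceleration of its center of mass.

Translation along the incline: Mg sinθ − f = Ma.
Rotation about the center: fR = Iα with I = (2/3)MR². No-slip gives a = αR, so f = (I/R²)a = (2/3)M a.
Substituting: Mg sinθ = (1 + 0.6667)Ma, so a = g sinθ/(1 + 0.6667) = (9.8) sin 20.5° / 1.667 = 2.059 m/s².

a ≈ 2.06 m/s²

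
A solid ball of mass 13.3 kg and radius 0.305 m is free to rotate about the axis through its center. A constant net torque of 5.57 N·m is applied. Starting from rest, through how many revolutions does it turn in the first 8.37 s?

≈ 62.7 revolutions

I = (2/5)MR² = (2/5)(13.3)(0.305)² = 0.4949 kg·m².
α = τ/I = 5.57/0.4949 = 11.25 rad/s².
θ = ½αt² = ½(11.25)(8.37)² = 394.2 rad.
Revolutions = θ/(2π) = 62.75.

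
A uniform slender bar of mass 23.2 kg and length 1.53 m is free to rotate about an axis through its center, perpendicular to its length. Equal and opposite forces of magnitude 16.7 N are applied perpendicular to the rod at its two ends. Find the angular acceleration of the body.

α ≈ 5.65 rad/s²

I = (1/12)ML² = (1/12)(23.2)(1.53)² = 4.526 kg·m².
The couple gives τ = F·(L/2) + F·(L/2) = F L = (16.7)(1.53) = 25.55 N·m.
Newton's second law for rotation, τ = Iα, gives α = τ/I = 25.55/4.526 = 5.646 rad/s².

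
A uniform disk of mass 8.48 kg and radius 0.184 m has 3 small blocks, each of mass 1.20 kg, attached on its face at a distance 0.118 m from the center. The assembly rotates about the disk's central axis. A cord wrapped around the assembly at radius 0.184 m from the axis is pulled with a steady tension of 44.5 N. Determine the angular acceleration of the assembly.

I_disk = ½MR² = ½(8.48)(0.184)² = 0.1435 kg·m².
I_blocks = 3·m·r² = 3(1.20)(0.118)² = 0.05013 kg·m².
Total I = 0.1937 kg·m².
τ = F r = (44.5)(0.184) = 8.188 N·m.
α = τ/I = 8.188/0.1937 = 42.28 rad/s².

α ≈ 42.3 rad/s²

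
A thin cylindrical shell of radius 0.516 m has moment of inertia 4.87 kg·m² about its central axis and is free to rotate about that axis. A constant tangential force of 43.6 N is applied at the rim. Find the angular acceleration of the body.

α ≈ 4.62 rad/s²

τ = F R = (43.6)(0.516) = 22.50 N·m.
From τ = Iα: α = 22.50/4.870 = 4.620 rad/s².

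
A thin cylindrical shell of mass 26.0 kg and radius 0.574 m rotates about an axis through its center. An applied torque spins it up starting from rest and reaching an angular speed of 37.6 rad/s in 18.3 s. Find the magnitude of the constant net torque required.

I = MR² = (26.0)(0.574)² = 8.566 kg·m².
α = Δω/Δt = (37.6 − 0)/18.3 = 2.055 rad/s².
τ = Iα = (8.566)(2.055) = 17.60 N·m.

τ ≈ 17.6 N·m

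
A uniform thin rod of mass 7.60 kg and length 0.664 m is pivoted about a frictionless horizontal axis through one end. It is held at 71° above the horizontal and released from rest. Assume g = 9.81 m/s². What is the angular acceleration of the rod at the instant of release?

About the pivot, I = (1/3)ML² = (1/3)(7.60)(0.664)² = 1.117 kg·m².
The weight acts at the center, a distance L/2 = 0.3320 m from the pivot; τ = Mg(L/2) cos 71° = 8.059 N·m.
α = τ/I = 8.059/1.117 = 7.215 rad/s².

α ≈ 7.21 rad/s²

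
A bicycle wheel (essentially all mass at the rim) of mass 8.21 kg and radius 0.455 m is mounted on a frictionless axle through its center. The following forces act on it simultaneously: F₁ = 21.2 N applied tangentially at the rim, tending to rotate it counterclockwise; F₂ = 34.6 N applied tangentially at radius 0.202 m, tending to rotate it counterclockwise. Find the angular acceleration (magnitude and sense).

I = MR² = (8.21)(0.455)² = 1.700 kg·m².
Taking counterclockwise as positive: τ₁ = +(21.2)(0.455) = +9.646 N·m; τ₂ = +(34.6)(0.202) = +6.989 N·m.
Net torque τ = 16.64 N·m.
α = τ/I = 16.64/1.700 = 9.787 rad/s².

α ≈ 9.79 rad/s², counterclockwise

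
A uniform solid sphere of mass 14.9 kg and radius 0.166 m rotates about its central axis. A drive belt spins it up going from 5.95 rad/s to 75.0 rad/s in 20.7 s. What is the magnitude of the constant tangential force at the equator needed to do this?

I = (2/5)MR² = (2/5)(14.9)(0.166)² = 0.1642 kg·m².
α = Δω/Δt = (75.0 − 5.95)/20.7 = 3.336 rad/s².
The required torque is τ = Iα = (0.1642)(3.336) = 0.5478 N·m.
A tangential force at the equator gives τ = FR, so F = τ/R = 0.5478/0.166 = 3.300 N.

F ≈ 3.30 N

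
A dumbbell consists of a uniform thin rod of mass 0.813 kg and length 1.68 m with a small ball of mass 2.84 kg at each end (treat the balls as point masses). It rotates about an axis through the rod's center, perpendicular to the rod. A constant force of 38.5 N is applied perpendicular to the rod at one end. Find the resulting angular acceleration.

I_rod = (1/12)ML² = (1/12)(0.813)(1.68)² = 0.1912 kg·m².
I_balls = 2·m·(L/2)² = 2(2.84)(0.8400)² = 4.008 kg·m².
Total I = 4.199 kg·m².
τ = F·(L/2) = (38.5)(0.840) = 32.34 N·m.
α = τ/I = 32.34/4.199 = 7.702 rad/s².

α ≈ 7.70 rad/s²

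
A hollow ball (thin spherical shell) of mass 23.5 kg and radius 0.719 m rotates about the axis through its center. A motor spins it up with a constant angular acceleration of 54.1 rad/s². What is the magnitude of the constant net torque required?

τ ≈ 438 N·m

I = (2/3)MR² = (2/3)(23.5)(0.719)² = 8.099 kg·m².
τ = Iα = (8.099)(54.10) = 438.2 N·m.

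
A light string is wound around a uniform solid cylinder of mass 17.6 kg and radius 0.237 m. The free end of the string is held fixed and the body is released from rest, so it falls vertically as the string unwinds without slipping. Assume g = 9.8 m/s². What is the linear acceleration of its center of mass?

a ≈ 6.53 m/s²

Translation: Mg − T = Ma. Rotation about the center: TR = Iα with I = ½MR².
With a = αR: T = (I/R²)a = (1/2)M a, so Mg = (1 + 0.5000)Ma.
a = g/(1 + 0.5000) = 9.8/1.500 = 6.533 m/s².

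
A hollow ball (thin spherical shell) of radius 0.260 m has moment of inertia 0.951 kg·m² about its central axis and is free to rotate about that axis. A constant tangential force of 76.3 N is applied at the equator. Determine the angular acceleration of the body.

α ≈ 20.9 rad/s²

τ = F R = (76.3)(0.260) = 19.84 N·m.
From τ = Iα: α = 19.84/0.9510 = 20.86 rad/s².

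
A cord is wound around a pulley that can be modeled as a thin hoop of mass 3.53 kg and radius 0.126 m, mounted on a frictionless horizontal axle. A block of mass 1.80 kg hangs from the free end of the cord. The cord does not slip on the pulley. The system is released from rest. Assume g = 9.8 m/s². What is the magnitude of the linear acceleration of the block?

I = MR² = (3.53)(0.126)² = 0.05604 kg·m².
Block: mg − T = ma. Pulley: TR = Iα. No-slip: a = αR, so T = (I/R²)a = 3.530·a.
Then mg = (m + 3.530)a, so a = (1.80)(9.8)/(1.80 + 3.530) = 3.310 m/s².

a ≈ 3.31 m/s²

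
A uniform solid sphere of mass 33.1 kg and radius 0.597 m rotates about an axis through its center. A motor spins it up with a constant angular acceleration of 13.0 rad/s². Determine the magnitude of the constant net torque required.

I = (2/5)MR² = (2/5)(33.1)(0.597)² = 4.719 kg·m².
τ = Iα = (4.719)(13.00) = 61.35 N·m.

τ ≈ 61.3 N·m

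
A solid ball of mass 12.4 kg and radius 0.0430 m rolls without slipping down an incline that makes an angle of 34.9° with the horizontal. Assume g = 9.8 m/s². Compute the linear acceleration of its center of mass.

Translation along the incline: Mg sinθ − f = Ma.
Rotation about the center: fR = Iα with I = (2/5)MR². No-slip gives a = αR, so f = (I/R²)a = (2/5)M a.
Substituting: Mg sinθ = (1 + 0.4000)Ma, so a = g sinθ/(1 + 0.4000) = (9.8) sin 34.9° / 1.400 = 4.005 m/s².

a ≈ 4.01 m/s²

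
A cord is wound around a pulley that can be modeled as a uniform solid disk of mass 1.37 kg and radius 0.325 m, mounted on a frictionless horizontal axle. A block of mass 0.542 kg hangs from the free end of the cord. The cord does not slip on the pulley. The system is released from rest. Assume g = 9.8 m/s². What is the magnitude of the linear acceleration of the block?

a ≈ 4.33 m/s²

I = ½MR² = (1/2)(1.37)(0.325)² = 0.07235 kg·m².
Block: mg − T = ma. Pulley: TR = Iα. No-slip: a = αR, so T = (I/R²)a = 0.6850·a.
Then mg = (m + 0.6850)a, so a = (0.542)(9.8)/(0.542 + 0.6850) = 4.329 m/s².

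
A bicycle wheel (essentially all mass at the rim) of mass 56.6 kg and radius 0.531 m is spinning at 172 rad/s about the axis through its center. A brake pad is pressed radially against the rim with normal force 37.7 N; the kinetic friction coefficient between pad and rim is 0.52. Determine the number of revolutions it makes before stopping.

I = MR² = (56.6)(0.531)² = 15.96 kg·m².
Friction force f = μN = (0.52)(37.7) = 19.60 N at the rim; torque magnitude τ = fR = 10.41 N·m, opposing ω.
|α| = τ/I = 10.41/15.96 = 0.6523 rad/s² (deceleration).
ω² = ω₀² − 2|α|θ with ω = 0 ⇒ θ = ω₀²/(2|α|) = 22680 rad = 3609 rev.

≈ 3610 revolutions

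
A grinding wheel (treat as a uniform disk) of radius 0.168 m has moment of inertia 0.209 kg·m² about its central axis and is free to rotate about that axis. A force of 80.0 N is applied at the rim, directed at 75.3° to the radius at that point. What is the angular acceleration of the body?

Only the tangential component produces torque: τ = F R sinθ = (80.0)(0.168) sin 75.3° = 13.00 N·m.
From τ = Iα: α = 13.00/0.2090 = 62.20 rad/s².

α ≈ 62.2 rad/s²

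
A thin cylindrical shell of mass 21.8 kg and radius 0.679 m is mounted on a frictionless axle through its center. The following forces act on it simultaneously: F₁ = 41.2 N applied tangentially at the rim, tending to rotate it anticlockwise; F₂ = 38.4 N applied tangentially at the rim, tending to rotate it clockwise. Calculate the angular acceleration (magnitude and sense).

I = MR² = (21.8)(0.679)² = 10.05 kg·m².
Taking anticlockwise as positive: τ₁ = +(41.2)(0.679) = +27.97 N·m; τ₂ = −(38.4)(0.679) = −26.07 N·m.
Net torque τ = 1.901 N·m.
α = τ/I = 1.901/10.05 = 0.1892 rad/s².

α ≈ 0.189 rad/s², anticlockwise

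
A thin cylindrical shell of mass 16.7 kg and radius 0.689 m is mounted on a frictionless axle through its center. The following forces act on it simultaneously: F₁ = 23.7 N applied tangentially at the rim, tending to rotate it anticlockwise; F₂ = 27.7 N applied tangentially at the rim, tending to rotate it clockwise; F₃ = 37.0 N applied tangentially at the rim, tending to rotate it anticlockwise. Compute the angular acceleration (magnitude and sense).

I = MR² = (16.7)(0.689)² = 7.928 kg·m².
Taking anticlockwise as positive: τ₁ = +(23.7)(0.689) = +16.33 N·m; τ₂ = −(27.7)(0.689) = −19.09 N·m; τ₃ = +(37.0)(0.689) = +25.49 N·m.
Net torque τ = 22.74 N·m.
α = τ/I = 22.74/7.928 = 2.868 rad/s².

α ≈ 2.87 rad/s², anticlockwise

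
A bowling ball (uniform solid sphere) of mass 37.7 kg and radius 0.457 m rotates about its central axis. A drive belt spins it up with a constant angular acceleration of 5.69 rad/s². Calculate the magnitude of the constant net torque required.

τ ≈ 17.9 N·m

I = (2/5)MR² = (2/5)(37.7)(0.457)² = 3.149 kg·m².
τ = Iα = (3.149)(5.690) = 17.92 N·m.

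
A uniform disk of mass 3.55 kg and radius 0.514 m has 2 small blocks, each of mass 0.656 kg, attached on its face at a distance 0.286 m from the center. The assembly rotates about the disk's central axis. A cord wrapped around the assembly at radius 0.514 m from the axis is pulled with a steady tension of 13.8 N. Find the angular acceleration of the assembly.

α ≈ 12.3 rad/s²

I_disk = ½MR² = ½(3.55)(0.514)² = 0.4689 kg·m².
I_blocks = 2·m·r² = 2(0.656)(0.286)² = 0.1073 kg·m².
Total I = 0.5763 kg·m².
τ = F r = (13.8)(0.514) = 7.093 N·m.
α = τ/I = 7.093/0.5763 = 12.31 rad/s².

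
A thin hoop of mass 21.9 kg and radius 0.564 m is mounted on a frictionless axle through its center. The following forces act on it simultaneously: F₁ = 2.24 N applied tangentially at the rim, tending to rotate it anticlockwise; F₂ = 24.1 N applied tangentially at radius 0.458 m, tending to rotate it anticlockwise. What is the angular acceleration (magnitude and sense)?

α ≈ 1.77 rad/s², anticlockwise

I = MR² = (21.9)(0.564)² = 6.966 kg·m².
Taking anticlockwise as positive: τ₁ = +(2.24)(0.564) = +1.263 N·m; τ₂ = +(24.1)(0.458) = +11.04 N·m.
Net torque τ = 12.30 N·m.
α = τ/I = 12.30/6.966 = 1.766 rad/s².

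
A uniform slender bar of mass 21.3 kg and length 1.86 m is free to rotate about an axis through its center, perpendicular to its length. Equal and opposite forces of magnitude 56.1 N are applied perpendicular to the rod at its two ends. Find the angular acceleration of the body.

I = (1/12)ML² = (1/12)(21.3)(1.86)² = 6.141 kg·m².
The couple gives τ = F·(L/2) + F·(L/2) = F L = (56.1)(1.86) = 104.3 N·m.
From τ = Iα: α = 104.3/6.141 = 16.99 rad/s².

α ≈ 17.0 rad/s²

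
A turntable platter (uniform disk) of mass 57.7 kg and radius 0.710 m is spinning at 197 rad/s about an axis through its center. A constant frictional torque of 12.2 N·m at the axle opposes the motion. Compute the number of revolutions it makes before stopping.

I = ½MR² = (1/2)(57.7)(0.710)² = 14.54 kg·m².
The net torque has magnitude 12.2 N·m, opposing ω.
|α| = τ/I = 12.20/14.54 = 0.8389 rad/s² (deceleration).
ω² = ω₀² − 2|α|θ with ω = 0 ⇒ θ = ω₀²/(2|α|) = 23130 rad = 3682 rev.

≈ 3680 revolutions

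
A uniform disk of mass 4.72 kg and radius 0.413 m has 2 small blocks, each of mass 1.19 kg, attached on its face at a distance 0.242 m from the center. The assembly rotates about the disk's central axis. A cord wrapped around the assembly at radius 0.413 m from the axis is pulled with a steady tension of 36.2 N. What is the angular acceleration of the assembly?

I_disk = ½MR² = ½(4.72)(0.413)² = 0.4025 kg·m².
I_blocks = 2·m·r² = 2(1.19)(0.242)² = 0.1394 kg·m².
Total I = 0.5419 kg·m².
τ = F r = (36.2)(0.413) = 14.95 N·m.
α = τ/I = 14.95/0.5419 = 27.59 rad/s².

α ≈ 27.6 rad/s²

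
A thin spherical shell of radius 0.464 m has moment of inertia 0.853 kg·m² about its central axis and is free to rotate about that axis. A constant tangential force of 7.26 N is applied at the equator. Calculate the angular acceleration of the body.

τ = F R = (7.26)(0.464) = 3.369 N·m.
From τ = Iα: α = 3.369/0.8530 = 3.949 rad/s².

α ≈ 3.95 rad/s²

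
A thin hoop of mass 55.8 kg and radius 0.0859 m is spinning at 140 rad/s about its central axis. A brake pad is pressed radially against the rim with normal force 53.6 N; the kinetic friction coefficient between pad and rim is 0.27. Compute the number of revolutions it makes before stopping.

I = MR² = (55.8)(0.0859)² = 0.4117 kg·m².
Friction force f = μN = (0.27)(53.6) = 14.47 N at the rim; torque magnitude τ = fR = 1.243 N·m, opposing ω.
|α| = τ/I = 1.243/0.4117 = 3.019 rad/s² (deceleration).
ω² = ω₀² − 2|α|θ with ω = 0 ⇒ θ = ω₀²/(2|α|) = 3246 rad = 516.6 rev.

≈ 517 revolutions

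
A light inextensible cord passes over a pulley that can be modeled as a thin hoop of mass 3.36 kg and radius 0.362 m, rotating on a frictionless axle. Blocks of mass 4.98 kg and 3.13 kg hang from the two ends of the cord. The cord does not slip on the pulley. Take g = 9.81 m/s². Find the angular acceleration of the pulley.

I = MR² = (3.36)(0.362)² = 0.4403 kg·m².
Heavier block: m₁g − T₁ = m₁a. Lighter block: T₂ − m₂g = m₂a.
Pulley: (T₁ − T₂)R = Iα = I(a/R), so T₁ − T₂ = (I/R²)a = 1·M_p a = 3.360·a.
Adding the three: (m₁ − m₂)g = (m₁ + m₂ + 3.360)a, so a = (4.98 − 3.13)(9.81)/(4.98 + 3.13 + 3.360) = 1.582 m/s².
α = a/R = 1.582/0.362 = 4.371 rad/s².

α ≈ 4.37 rad/s²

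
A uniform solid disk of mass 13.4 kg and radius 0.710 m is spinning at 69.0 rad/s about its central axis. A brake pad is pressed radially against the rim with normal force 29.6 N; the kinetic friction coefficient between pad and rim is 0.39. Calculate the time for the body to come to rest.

t ≈ 28.4 s

I = ½MR² = (1/2)(13.4)(0.710)² = 3.377 kg·m².
Friction force f = μN = (0.39)(29.6) = 11.54 N at the rim; torque magnitude τ = fR = 8.196 N·m, opposing ω.
|α| = τ/I = 8.196/3.377 = 2.427 rad/s² (deceleration).
0 = ω₀ − |α|t ⇒ t = ω₀/|α| = 69.0/2.427 = 28.43 s.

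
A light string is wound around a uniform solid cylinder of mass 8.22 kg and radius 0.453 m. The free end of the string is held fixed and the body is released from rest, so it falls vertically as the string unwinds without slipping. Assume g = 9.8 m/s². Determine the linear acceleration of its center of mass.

a ≈ 6.53 m/s²

Translation: Mg − T = Ma. Rotation about the center: TR = Iα with I = ½MR².
With a = αR: T = (I/R²)a = (1/2)M a, so Mg = (1 + 0.5000)Ma.
a = g/(1 + 0.5000) = 9.8/1.500 = 6.533 m/s².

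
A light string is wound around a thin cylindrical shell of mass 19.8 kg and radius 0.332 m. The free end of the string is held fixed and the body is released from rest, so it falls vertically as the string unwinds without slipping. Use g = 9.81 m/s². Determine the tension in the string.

T ≈ 97.1 N

Translation: Mg − T = Ma. Rotation about the center: TR = Iα with I = MR².
With a = αR: T = (I/R²)a = M a, so Mg = (1 + 1.000)Ma.
a = g/(1 + 1.000) = 9.81/2.000 = 4.905 m/s².
T = 1.000·M·a = (1.000)(19.8)(4.905) = 97.12 N.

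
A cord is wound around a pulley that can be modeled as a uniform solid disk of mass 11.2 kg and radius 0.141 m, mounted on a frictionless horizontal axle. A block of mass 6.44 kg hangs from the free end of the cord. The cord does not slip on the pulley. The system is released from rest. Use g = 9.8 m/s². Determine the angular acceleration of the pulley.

I = ½MR² = (1/2)(11.2)(0.141)² = 0.1113 kg·m².
Block: mg − T = ma. Pulley: TR = Iα. No-slip: a = αR, so T = (I/R²)a = 5.600·a.
Then mg = (m + 5.600)a, so a = (6.44)(9.8)/(6.44 + 5.600) = 5.242 m/s².
α = a/R = 5.242/0.141 = 37.18 rad/s².

α ≈ 37.2 rad/s²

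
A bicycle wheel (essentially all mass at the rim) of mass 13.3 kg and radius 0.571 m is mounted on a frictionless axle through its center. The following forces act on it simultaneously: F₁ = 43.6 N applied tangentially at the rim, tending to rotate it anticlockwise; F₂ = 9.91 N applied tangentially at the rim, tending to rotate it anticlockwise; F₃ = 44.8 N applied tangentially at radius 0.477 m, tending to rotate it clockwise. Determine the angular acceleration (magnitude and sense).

α ≈ 2.12 rad/s², anticlockwise

I = MR² = (13.3)(0.571)² = 4.336 kg·m².
Taking anticlockwise as positive: τ₁ = +(43.6)(0.571) = +24.90 N·m; τ₂ = +(9.91)(0.571) = +5.659 N·m; τ₃ = −(44.8)(0.477) = −21.37 N·m.
Net torque τ = 9.185 N·m.
α = τ/I = 9.185/4.336 = 2.118 rad/s².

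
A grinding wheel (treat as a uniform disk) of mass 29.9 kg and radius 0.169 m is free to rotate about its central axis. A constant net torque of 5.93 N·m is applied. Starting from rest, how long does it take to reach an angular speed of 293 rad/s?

t ≈ 21.1 s

I = ½MR² = (1/2)(29.9)(0.169)² = 0.4270 kg·m².
α = τ/I = 5.93/0.4270 = 13.89 rad/s².
ω = αt ⇒ t = ω/α = 293/13.89 = 21.10 s.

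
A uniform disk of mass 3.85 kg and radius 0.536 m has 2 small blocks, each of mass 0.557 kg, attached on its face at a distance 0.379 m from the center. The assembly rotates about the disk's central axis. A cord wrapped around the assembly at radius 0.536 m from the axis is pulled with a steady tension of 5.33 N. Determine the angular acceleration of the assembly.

α ≈ 4.01 rad/s²

I_disk = ½MR² = ½(3.85)(0.536)² = 0.5530 kg·m².
I_blocks = 2·m·r² = 2(0.557)(0.379)² = 0.1600 kg·m².
Total I = 0.7131 kg·m².
τ = F r = (5.33)(0.536) = 2.857 N·m.
α = τ/I = 2.857/0.7131 = 4.007 rad/s².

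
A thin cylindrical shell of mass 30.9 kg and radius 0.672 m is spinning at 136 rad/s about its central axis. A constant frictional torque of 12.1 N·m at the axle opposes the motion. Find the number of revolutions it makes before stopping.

≈ 1700 revolutions

I = MR² = (30.9)(0.672)² = 13.95 kg·m².
The net torque has magnitude 12.1 N·m, opposing ω.
|α| = τ/I = 12.10/13.95 = 0.8671 rad/s² (deceleration).
ω² = ω₀² − 2|α|θ with ω = 0 ⇒ θ = ω₀²/(2|α|) = 10660 rad = 1697 rev.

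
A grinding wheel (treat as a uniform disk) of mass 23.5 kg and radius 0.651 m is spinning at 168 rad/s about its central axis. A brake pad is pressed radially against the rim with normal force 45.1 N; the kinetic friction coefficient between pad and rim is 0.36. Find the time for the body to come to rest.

t ≈ 79.1 s

I = ½MR² = (1/2)(23.5)(0.651)² = 4.980 kg·m².
Friction force f = μN = (0.36)(45.1) = 16.24 N at the rim; torque magnitude τ = fR = 10.57 N·m, opposing ω.
|α| = τ/I = 10.57/4.980 = 2.123 rad/s² (deceleration).
0 = ω₀ − |α|t ⇒ t = ω₀/|α| = 168/2.123 = 79.15 s.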